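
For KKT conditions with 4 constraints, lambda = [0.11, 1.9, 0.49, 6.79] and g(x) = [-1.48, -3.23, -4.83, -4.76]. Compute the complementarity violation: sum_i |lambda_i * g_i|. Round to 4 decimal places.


KKT complementary slackness check:
lambda_1 * g_1 = 0.11 * -1.48 = -0.1628
lambda_2 * g_2 = 1.9 * -3.23 = -6.137
lambda_3 * g_3 = 0.49 * -4.83 = -2.3667
lambda_4 * g_4 = 6.79 * -4.76 = -32.3204
Total violation = 0.1628 + 6.137 + 2.3667 + 32.3204 = 40.9869


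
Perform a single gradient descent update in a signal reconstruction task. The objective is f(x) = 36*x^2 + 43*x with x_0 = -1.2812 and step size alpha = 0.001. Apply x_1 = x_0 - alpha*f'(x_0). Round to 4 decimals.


We compute the gradient at x_0 and apply the update.
f'(x) = 72*x + 43
f'(-1.2812) = 72*-1.2812 + 43 = -49.2464
x_1 = -1.2812 - 0.001*-49.2464 = -1.232


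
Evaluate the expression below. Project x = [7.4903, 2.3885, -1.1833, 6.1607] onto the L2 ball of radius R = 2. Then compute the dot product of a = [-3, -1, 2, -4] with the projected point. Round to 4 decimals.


Step 1: Compute ||x|| (intermediates to 6 decimals).
||x|| = sqrt(7.4903^2 + 2.3885^2 + (-1.1833)^2 + 6.1607^2) = 10.058029
Step 2: Project.
Since ||x|| > R, scale = R/||x|| = 2/10.058029 = 0.198846, proj(x) = scale * x
proj(x) = [1.489416, 0.474944, -0.235294, 1.225031]
Step 3: Dot product.
a^T * proj(x) = -3*1.489416 - 1*0.474944 + 2*(-0.235294) - 4*1.225031 = -10.3139


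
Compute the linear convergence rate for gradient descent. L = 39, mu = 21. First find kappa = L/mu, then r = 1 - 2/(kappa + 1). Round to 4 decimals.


Step 1: Compute the condition number.
kappa = L/mu = 39/21 = 1.8571
Step 2: Compute the convergence rate.
r = 1 - 2/(kappa + 1) = 1 - 2*mu/(L + mu) = (L - mu)/(L + mu) = 18/60 = 0.3


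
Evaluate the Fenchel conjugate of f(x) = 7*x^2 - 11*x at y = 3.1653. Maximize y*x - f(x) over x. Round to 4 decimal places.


f*(y) = sup_x {y*x - a*x^2 - b*x} = sup_x {(y-b)*x - a*x^2}
FOC: (y - b) - 2a*x = 0 => x* = (y - b)/(2a)
x* = (3.1653 + 11)/(2*7) = 1.0118
f*(3.1653) = (y-b)^2/(4a) = (3.1653 + 11)^2/(4*7)
= 200.6557/28 = 7.1663


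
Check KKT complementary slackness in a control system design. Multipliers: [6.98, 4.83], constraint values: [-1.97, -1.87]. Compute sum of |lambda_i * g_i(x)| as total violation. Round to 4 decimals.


KKT complementary slackness check:
lambda_1 * g_1 = 6.98 * -1.97 = -13.7506
lambda_2 * g_2 = 4.83 * -1.87 = -9.0321
Total violation = 13.7506 + 9.0321 = 22.7827


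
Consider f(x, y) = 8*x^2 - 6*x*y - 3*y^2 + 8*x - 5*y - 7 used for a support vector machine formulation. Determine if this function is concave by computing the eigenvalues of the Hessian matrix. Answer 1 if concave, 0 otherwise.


The Hessian of f(x,y) = 8*x^2 - 6*x*y - 3*y^2 + 8*x - 5*y - 7 is:
H = [[16, -6], [-6, -6]]
Trace = 16 - 6 = 10
Determinant = 16*-6 - (-6)^2 = -132
Discriminant = (10)^2 - 4*-132 = 628.0
Eigenvalues: lambda_1 = -7.53, lambda_2 = 17.53
The function is not concave.

0


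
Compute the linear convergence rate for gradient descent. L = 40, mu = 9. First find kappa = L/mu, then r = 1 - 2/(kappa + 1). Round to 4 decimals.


Step 1: Compute the condition number.
kappa = L/mu = 40/9 = 4.4444
Step 2: Compute the convergence rate.
r = 1 - 2/(kappa + 1) = 1 - 2*mu/(L + mu) = (L - mu)/(L + mu) = 31/49 = 0.6327


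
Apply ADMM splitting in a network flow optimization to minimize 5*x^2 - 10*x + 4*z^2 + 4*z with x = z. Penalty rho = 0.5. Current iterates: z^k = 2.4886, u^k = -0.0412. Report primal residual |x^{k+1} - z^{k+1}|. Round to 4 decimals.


ADMM iteration with rho = 0.5, z^k = 2.4886, u^k = -0.0412
Step 1: x-update.
Minimize 5*x^2 - 10*x + (0.5/2)*(x - 2.4886 - 0.0412)^2
FOC: (2*5 + 0.5)*x = 10 + 0.5*(2.4886 + 0.0412)
x^{k+1} = 1.0728
Step 2: z-update.
Minimize 4*z^2 + 4*z + (0.5/2)*(1.0728 - z - 0.0412)^2
FOC: (2*4 + 0.5)*z = -4 + 0.5*(1.0728 - 0.0412)
z^{k+1} = -0.4099
Step 3: u-update.
u^{k+1} = -0.0412 + 1.0728 + 0.4099 = 1.4416
Step 4: Primal residual = |1.0728 + 0.4099| = 1.4828


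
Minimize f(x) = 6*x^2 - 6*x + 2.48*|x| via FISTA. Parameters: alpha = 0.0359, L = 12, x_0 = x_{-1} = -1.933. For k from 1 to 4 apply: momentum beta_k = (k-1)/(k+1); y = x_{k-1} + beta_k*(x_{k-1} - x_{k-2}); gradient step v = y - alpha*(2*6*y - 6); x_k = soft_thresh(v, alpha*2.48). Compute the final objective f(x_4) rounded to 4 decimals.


FISTA on f(x) = 6*x^2 - 6*x + 2.48*|x|
L = 12, alpha = 0.0359
Iteration 1: beta = 0.0, y = -1.933 + 0.0*(-1.933 + 1.933) = -1.933
  grad(y) = -29.196, v = y - alpha*grad = -0.8849
  prox(v) = soft_thresh(-0.8849, 0.089) = -0.7958
Iteration 2: beta = 0.3333, y = -0.7958 + 0.3333*(-0.7958 + 1.933) = -0.4168
  grad(y) = -11.0013, v = y - alpha*grad = -0.0218
  prox(v) = soft_thresh(-0.0218, 0.089) = 0.0
Iteration 3: beta = 0.5, y = 0.0 + 0.5*(0.0 + 0.7958) = 0.3979
  grad(y) = -1.225, v = y - alpha*grad = 0.4419
  prox(v) = soft_thresh(0.4419, 0.089) = 0.3529
Iteration 4: beta = 0.6, y = 0.3529 + 0.6*(0.3529 - 0.0) = 0.5646
  grad(y) = 0.7749, v = y - alpha*grad = 0.5368
  prox(v) = soft_thresh(0.5368, 0.089) = 0.4477
f(x_4) = 6*0.4477^2 - 6*0.4477 + 2.48*|0.4477| = -0.3732


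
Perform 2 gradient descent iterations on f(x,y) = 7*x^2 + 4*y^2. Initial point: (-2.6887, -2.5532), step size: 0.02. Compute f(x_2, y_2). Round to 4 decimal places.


Gradient descent on f(x,y) = 7*x^2 + 4*y^2.
Starting point: (-2.6887, -2.5532), alpha = 0.02
Step 1: grad_x = 2*7*-2.6887 = -37.6418, grad_y = 2*4*-2.5532 = -20.4256
  x_1 = -2.6887 - 0.02*-37.6418 = -1.9359
  y_1 = -2.5532 - 0.02*-20.4256 = -2.1447
Step 2: grad_x = 2*7*-1.9359 = -27.1021, grad_y = 2*4*-2.1447 = -17.1575
  x_2 = -1.9359 - 0.02*-27.1021 = -1.3938
  y_2 = -2.1447 - 0.02*-17.1575 = -1.8015
f(-1.3938, -1.8015) = 7*(-1.3938)^2 + 4*(-1.8015)^2 = 26.5813


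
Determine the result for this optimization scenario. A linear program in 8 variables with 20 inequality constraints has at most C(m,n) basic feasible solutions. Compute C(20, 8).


Each vertex corresponds to some choice of n active constraints out of m, so the number of vertices is at most C(m, n) = m! / (n!(m-n)!).
m = 20, n = 8
Numerator: 20 * 19 * 18 * 17 * 16 * 15 * 14 * 13
Denominator: 8! = 40320
C(20, 8) = 125970


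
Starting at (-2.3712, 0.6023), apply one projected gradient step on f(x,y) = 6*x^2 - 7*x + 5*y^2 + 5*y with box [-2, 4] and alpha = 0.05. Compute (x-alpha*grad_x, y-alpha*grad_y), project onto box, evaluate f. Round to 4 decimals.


Step 1: Compute gradient at (-2.3712, 0.6023).
grad_x = 2*6*-2.3712 - 7 = -35.4544
grad_y = 2*5*0.6023 + 5 = 11.023
Step 2: Gradient step.
x_raw = -2.3712 - 0.05*-35.4544 = -0.5985
y_raw = 0.6023 - 0.05*11.023 = 0.0512
Step 3: Project onto [-2, 4].
x_proj = clip(-0.5985) = -0.5985
y_proj = clip(0.0512) = 0.0512
Step 4: Evaluate f.
f(-0.5985, 0.0512) = 6.6073


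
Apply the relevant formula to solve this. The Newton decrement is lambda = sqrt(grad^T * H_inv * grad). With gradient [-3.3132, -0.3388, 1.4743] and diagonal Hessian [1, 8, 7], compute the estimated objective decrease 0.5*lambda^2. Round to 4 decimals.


Step 1: H is diagonal, so H^(-1) * g = [-3.3132, -0.0424, 0.2106].
Step 2: g^T H^(-1) g = sum_i g_i^2 / H_ii
  = (-3.3132)^2/1 + (-0.3388)^2/8 + (1.4743)^2/7
  = 10.9773 + 0.0143 + 0.3105 = 11.3022
Step 3: Objective decrease = 0.5 * g^T H^(-1) g = 5.6511


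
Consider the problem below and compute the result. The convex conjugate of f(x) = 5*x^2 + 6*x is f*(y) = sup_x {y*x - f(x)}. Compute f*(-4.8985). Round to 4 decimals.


f*(y) = sup_x {y*x - a*x^2 - b*x} = sup_x {(y-b)*x - a*x^2}
FOC: (y - b) - 2a*x = 0 => x* = (y - b)/(2a)
x* = (-4.8985 - 6)/(2*5) = -1.0899
f*(-4.8985) = (y-b)^2/(4a) = (-4.8985 - 6)^2/(4*5)
= 118.7773/20 = 5.9389


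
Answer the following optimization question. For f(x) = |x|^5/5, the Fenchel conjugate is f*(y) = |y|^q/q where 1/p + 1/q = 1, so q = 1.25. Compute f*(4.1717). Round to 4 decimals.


The conjugate exponent q satisfies 1/p + 1/q = 1.
p = 5, so q = 5/(5 - 1) = 1.25
|y|^q = 4.1717^1.25 = 5.962
f*(4.1717) = 5.962 / 1.25 = 4.7696


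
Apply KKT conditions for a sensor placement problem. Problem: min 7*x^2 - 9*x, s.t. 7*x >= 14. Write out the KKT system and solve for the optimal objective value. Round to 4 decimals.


Step 1: Try lambda = 0 (constraint inactive).
x_unc = 9/(2*7) = 0.6429
Check: 7*0.6429 = 4.5003 < 14 -- violated!
Step 2: Constraint must be active: 7*x = 14
x* = 14/7 = 2.0
lambda = (2*7*2.0 - 9)/7 = 2.7143
Step 3: Compute optimal value.
f(x*) = 7*2.0^2 - 9*2.0 = 10.0


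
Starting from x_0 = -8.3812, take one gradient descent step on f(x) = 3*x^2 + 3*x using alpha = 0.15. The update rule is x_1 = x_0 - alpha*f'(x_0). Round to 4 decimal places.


We compute the gradient at x_0 and apply the update.
f'(x) = 6*x + 3
f'(-8.3812) = 6*-8.3812 + 3 = -47.2872
x_1 = -8.3812 - 0.15*-47.2872 = -1.2881


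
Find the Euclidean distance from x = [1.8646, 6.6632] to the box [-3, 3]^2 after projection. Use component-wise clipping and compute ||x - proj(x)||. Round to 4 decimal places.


Project each component onto [-3, 3].
clip(1.8646) = 1.8646, clip(6.6632) = 3.0
Projection = [1.8646, 3.0]
Squared diffs: [0.0, 13.419]
Distance = sqrt(13.419) = 3.6632


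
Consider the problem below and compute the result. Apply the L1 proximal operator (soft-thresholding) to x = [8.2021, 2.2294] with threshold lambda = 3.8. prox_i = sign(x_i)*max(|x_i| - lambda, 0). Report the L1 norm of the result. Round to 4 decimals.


Soft-thresholding with lambda = 3.8:
prox(8.2021) = sign(8.2021)*max(|8.2021| - 3.8, 0) = 4.4021
prox(2.2294) = sign(2.2294)*max(|2.2294| - 3.8, 0) = 0.0
prox(x) = [4.4021, 0.0]
||prox(x)||_1 = 4.4021 + 0.0 = 4.4021


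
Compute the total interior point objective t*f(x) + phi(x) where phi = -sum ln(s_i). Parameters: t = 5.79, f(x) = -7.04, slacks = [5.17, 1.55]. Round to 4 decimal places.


Step 1: Compute log-barrier.
ln values: [1.6429, 0.4383]
phi = -(1.6429 + 0.4383) = -2.0811
Step 2: Compute augmented objective.
t*f(x) = 5.79*-7.04 = -40.7616
Total = -40.7616 - 2.0811 = -42.8427


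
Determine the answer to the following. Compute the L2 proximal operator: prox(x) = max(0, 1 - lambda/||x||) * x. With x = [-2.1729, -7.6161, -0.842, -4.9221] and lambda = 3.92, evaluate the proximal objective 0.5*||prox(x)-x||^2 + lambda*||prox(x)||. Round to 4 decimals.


Step 1: Compute ||x||.
||x|| = 9.3628
Step 2: Compute scaling factor.
scale = max(0, 1 - 3.92/9.3628) = 0.5813
Step 3: prox(x) = [-1.2632, -4.4274, -0.4895, -2.8613]
||prox(x)|| = 5.4428
Step 4: Proximal objective.
0.5*||prox-x||^2 = 7.6832
lambda*||prox|| = 21.3358
Total = 29.0191


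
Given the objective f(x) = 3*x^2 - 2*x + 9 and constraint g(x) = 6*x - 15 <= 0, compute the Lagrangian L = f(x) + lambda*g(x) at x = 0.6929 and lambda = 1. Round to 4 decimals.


Step 1: Evaluate f(x).
f(0.6929) = 3*0.6929^2 - 2*0.6929 + 9 = 9.0545
Step 2: Evaluate g(x).
g(0.6929) = 6*0.6929 - 15 = -10.8426
Step 3: Compute Lagrangian.
L = 9.0545 + 1*-10.8426 = -1.7881


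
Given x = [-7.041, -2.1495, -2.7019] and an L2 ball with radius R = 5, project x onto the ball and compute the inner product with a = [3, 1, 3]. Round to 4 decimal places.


Step 1: Compute ||x|| (intermediates to 6 decimals).
||x|| = sqrt((-7.041)^2 + (-2.1495)^2 + (-2.7019)^2) = 7.841957
Step 2: Project.
Since ||x|| > R, scale = R/||x|| = 5/7.841957 = 0.637596, proj(x) = scale * x
proj(x) = [-4.489313, -1.370513, -1.722721]
Step 3: Dot product.
a^T * proj(x) = 3*(-4.489313) + 1*(-1.370513) + 3*(-1.722721) = -20.0066


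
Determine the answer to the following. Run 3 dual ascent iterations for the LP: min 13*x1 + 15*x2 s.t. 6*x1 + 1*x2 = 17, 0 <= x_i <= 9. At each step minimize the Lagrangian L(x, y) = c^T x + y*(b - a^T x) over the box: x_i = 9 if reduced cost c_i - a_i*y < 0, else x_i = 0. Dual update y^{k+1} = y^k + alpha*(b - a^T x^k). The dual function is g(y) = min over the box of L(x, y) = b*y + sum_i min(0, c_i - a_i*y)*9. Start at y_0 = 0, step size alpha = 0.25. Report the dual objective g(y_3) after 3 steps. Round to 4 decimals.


Dual ascent for LP: min 13*x1 + 15*x2, 6*x1 + 1*x2 = 17, 0 <= x_i <= 9
Step 1: y^k = 0.0, reduced costs: (13.0, 15.0)
  x^k = (0.0, 0.0), subgradient = b - a^T x = 17.0
  y^{k+1} = 0.0 + 0.25*17.0 = 4.25
Step 2: y^k = 4.25, reduced costs: (-12.5, 10.75)
  x^k = (9.0, 0.0), subgradient = b - a^T x = -37.0
  y^{k+1} = 4.25 + 0.25*-37.0 = -5.0
Step 3: y^k = -5.0, reduced costs: (43.0, 20.0)
  x^k = (0.0, 0.0), subgradient = b - a^T x = 17.0
  y^{k+1} = -5.0 + 0.25*17.0 = -0.75
Dual objective at y_3 = -0.75: reduced costs (17.5, 15.75), box minimizer x = (0.0, 0.0)
g(y_3) = b*y + (c1 - a1*y)*x1 + (c2 - a2*y)*x2 = 17*(-0.75) + 17.5*0.0 + 15.75*0.0 = -12.75 + 0.0 + 0.0 = -12.75


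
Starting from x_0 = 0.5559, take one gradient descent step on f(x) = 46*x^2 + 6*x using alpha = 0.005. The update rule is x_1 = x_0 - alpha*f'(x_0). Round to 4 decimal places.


We compute the gradient at x_0 and apply the update.
f'(x) = 92*x + 6
f'(0.5559) = 92*0.5559 + 6 = 57.1428
x_1 = 0.5559 - 0.005*57.1428 = 0.2702


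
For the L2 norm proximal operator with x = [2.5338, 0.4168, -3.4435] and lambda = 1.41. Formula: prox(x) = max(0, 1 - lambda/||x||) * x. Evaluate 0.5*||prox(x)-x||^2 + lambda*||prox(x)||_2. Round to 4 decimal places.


Step 1: Compute ||x||.
||x|| = 4.2955
Step 2: Compute scaling factor.
scale = max(0, 1 - 1.41/4.2955) = 0.6718
Step 3: prox(x) = [1.7021, 0.28, -2.3132]
||prox(x)|| = 2.8855
Step 4: Proximal objective.
0.5*||prox-x||^2 = 0.9941
lambda*||prox|| = 4.0686
Total = 5.0626


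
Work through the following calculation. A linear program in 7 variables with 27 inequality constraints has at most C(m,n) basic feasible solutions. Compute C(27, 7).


Each vertex corresponds to some choice of n active constraints out of m, so the number of vertices is at most C(m, n) = m! / (n!(m-n)!).
m = 27, n = 7
Numerator: 27 * 26 * 25 * 24 * 23 * 22 * 21
Denominator: 7! = 5040
C(27, 7) = 888030


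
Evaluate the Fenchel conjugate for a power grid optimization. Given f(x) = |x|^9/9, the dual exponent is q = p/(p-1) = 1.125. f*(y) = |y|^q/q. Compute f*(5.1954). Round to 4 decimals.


The conjugate exponent q satisfies 1/p + 1/q = 1.
p = 9, so q = 9/(9 - 1) = 1.125
|y|^q = 5.1954^1.125 = 6.3837
f*(5.1954) = 6.3837 / 1.125 = 5.6744


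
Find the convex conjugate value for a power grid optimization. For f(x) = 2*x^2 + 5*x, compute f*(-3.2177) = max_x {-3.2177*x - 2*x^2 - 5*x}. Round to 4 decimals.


f*(y) = sup_x {y*x - a*x^2 - b*x} = sup_x {(y-b)*x - a*x^2}
FOC: (y - b) - 2a*x = 0 => x* = (y - b)/(2a)
x* = (-3.2177 - 5)/(2*2) = -2.0544
f*(-3.2177) = (y-b)^2/(4a) = (-3.2177 - 5)^2/(4*2)
= 67.5306/8 = 8.4413


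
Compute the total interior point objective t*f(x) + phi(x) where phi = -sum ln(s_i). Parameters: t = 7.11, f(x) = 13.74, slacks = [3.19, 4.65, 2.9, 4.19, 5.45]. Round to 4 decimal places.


Step 1: Compute log-barrier.
ln values: [1.16, 1.5369, 1.0647, 1.4327, 1.6956]
phi = -(1.16 + 1.5369 + 1.0647 + 1.4327 + 1.6956) = -6.8899
Step 2: Compute augmented objective.
t*f(x) = 7.11*13.74 = 97.6914
Total = 97.6914 - 6.8899 = 90.8015


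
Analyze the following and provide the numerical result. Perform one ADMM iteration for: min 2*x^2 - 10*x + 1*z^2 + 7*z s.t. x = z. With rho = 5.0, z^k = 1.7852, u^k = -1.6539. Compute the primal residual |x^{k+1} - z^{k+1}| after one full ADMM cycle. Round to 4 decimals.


ADMM iteration with rho = 5.0, z^k = 1.7852, u^k = -1.6539
Step 1: x-update.
Minimize 2*x^2 - 10*x + (5.0/2)*(x - 1.7852 - 1.6539)^2
FOC: (2*2 + 5.0)*x = 10 + 5.0*(1.7852 + 1.6539)
x^{k+1} = 3.0217
Step 2: z-update.
Minimize 1*z^2 + 7*z + (5.0/2)*(3.0217 - z - 1.6539)^2
FOC: (2*1 + 5.0)*z = -7 + 5.0*(3.0217 - 1.6539)
z^{k+1} = -0.023
Step 3: u-update.
u^{k+1} = -1.6539 + 3.0217 + 0.023 = 1.3908
Step 4: Primal residual = |3.0217 + 0.023| = 3.0447


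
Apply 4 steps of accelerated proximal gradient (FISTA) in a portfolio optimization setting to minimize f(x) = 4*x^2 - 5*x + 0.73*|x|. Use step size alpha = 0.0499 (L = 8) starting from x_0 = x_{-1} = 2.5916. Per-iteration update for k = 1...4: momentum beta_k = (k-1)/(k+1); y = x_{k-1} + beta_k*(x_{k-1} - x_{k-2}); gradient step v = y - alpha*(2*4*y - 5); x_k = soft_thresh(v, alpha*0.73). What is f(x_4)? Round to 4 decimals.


FISTA on f(x) = 4*x^2 - 5*x + 0.73*|x|
L = 8, alpha = 0.0499
Iteration 1: beta = 0.0, y = 2.5916 + 0.0*(2.5916 - 2.5916) = 2.5916
  grad(y) = 15.7328, v = y - alpha*grad = 1.8065
  prox(v) = soft_thresh(1.8065, 0.0364) = 1.7701
Iteration 2: beta = 0.3333, y = 1.7701 + 0.3333*(1.7701 - 2.5916) = 1.4963
  grad(y) = 6.9702, v = y - alpha*grad = 1.1485
  prox(v) = soft_thresh(1.1485, 0.0364) = 1.112
Iteration 3: beta = 0.5, y = 1.112 + 0.5*(1.112 - 1.7701) = 0.783
  grad(y) = 1.264, v = y - alpha*grad = 0.7199
  prox(v) = soft_thresh(0.7199, 0.0364) = 0.6835
Iteration 4: beta = 0.6, y = 0.6835 + 0.6*(0.6835 - 1.112) = 0.4264
  grad(y) = -1.589, v = y - alpha*grad = 0.5057
  prox(v) = soft_thresh(0.5057, 0.0364) = 0.4692
f(x_4) = 4*0.4692^2 - 5*0.4692 + 0.73*|0.4692| = -1.1229


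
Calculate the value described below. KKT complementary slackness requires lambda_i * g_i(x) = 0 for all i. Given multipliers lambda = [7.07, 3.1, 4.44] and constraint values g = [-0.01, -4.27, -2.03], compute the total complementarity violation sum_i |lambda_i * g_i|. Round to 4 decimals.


KKT complementary slackness check:
lambda_1 * g_1 = 7.07 * -0.01 = -0.0707
lambda_2 * g_2 = 3.1 * -4.27 = -13.237
lambda_3 * g_3 = 4.44 * -2.03 = -9.0132
Total violation = 0.0707 + 13.237 + 9.0132 = 22.3209


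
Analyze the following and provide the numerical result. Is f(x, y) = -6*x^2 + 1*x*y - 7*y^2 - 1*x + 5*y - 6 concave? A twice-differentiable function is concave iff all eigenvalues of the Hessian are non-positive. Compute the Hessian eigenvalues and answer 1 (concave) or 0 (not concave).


The Hessian of f(x,y) = -6*x^2 + 1*x*y - 7*y^2 - 1*x + 5*y - 6 is:
H = [[-12, 1], [1, -14]]
Trace = -12 - 14 = -26
Determinant = -12*-14 - (1)^2 = 167
Discriminant = (-26)^2 - 4*167 = 8.0
Eigenvalues: lambda_1 = -14.4142, lambda_2 = -11.5858
The function is concave.

1


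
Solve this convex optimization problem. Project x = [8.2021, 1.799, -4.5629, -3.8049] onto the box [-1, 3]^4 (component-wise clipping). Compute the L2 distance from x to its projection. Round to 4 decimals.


Project each component onto [-1, 3].
clip(8.2021) = 3.0, clip(1.799) = 1.799, clip(-4.5629) = -1.0, clip(-3.8049) = -1.0
Projection = [3.0, 1.799, -1.0, -1.0]
Squared diffs: [27.0618, 0.0, 12.6943, 7.8675]
Distance = sqrt(47.6236) = 6.901


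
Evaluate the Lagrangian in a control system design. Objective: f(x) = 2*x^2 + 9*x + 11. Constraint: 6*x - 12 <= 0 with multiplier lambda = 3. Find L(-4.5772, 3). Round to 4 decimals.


Step 1: Evaluate f(x).
f(-4.5772) = 2*(-4.5772)^2 + 9*(-4.5772) + 11 = 11.7067
Step 2: Evaluate g(x).
g(-4.5772) = 6*-4.5772 - 12 = -39.4632
Step 3: Compute Lagrangian.
L = 11.7067 + 3*-39.4632 = -106.6829


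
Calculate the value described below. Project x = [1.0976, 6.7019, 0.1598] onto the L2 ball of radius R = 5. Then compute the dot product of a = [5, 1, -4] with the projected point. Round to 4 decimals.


Step 1: Compute ||x|| (intermediates to 6 decimals).
||x|| = sqrt(1.0976^2 + 6.7019^2 + 0.1598^2) = 6.793065
Step 2: Project.
Since ||x|| > R, scale = R/||x|| = 5/6.793065 = 0.736045, proj(x) = scale * x
proj(x) = [0.807883, 4.9329, 0.11762]
Step 3: Dot product.
a^T * proj(x) = 5*0.807883 + 1*4.9329 - 4*0.11762 = 8.5018


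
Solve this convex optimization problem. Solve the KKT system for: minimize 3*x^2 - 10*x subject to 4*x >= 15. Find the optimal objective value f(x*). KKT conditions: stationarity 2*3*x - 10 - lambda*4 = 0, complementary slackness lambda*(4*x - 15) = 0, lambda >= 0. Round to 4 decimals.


Step 1: Try lambda = 0 (constraint inactive).
x_unc = 10/(2*3) = 1.6667
Check: 4*1.6667 = 6.6668 < 15 -- violated!
Step 2: Constraint must be active: 4*x = 15
x* = 15/4 = 3.75
lambda = (2*3*3.75 - 10)/4 = 3.125
Step 3: Compute optimal value.
f(x*) = 3*3.75^2 - 10*3.75 = 4.6875


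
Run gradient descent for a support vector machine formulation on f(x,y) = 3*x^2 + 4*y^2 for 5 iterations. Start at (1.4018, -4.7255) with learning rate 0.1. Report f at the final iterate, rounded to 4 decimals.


Gradient descent on f(x,y) = 3*x^2 + 4*y^2.
Starting point: (1.4018, -4.7255), alpha = 0.1
Step 1: grad_x = 2*3*1.4018 = 8.4108, grad_y = 2*4*-4.7255 = -37.804
  x_1 = 1.4018 - 0.1*8.4108 = 0.5607
  y_1 = -4.7255 - 0.1*-37.804 = -0.9451
Step 2: grad_x = 2*3*0.5607 = 3.3643, grad_y = 2*4*-0.9451 = -7.5608
  x_2 = 0.5607 - 0.1*3.3643 = 0.2243
  y_2 = -0.9451 - 0.1*-7.5608 = -0.189
Step 3: grad_x = 2*3*0.2243 = 1.3457, grad_y = 2*4*-0.189 = -1.5122
  x_3 = 0.2243 - 0.1*1.3457 = 0.0897
  y_3 = -0.189 - 0.1*-1.5122 = -0.0378
Step 4: grad_x = 2*3*0.0897 = 0.5383, grad_y = 2*4*-0.0378 = -0.3024
  x_4 = 0.0897 - 0.1*0.5383 = 0.0359
  y_4 = -0.0378 - 0.1*-0.3024 = -0.0076
Step 5: grad_x = 2*3*0.0359 = 0.2153, grad_y = 2*4*-0.0076 = -0.0605
  x_5 = 0.0359 - 0.1*0.2153 = 0.0144
  y_5 = -0.0076 - 0.1*-0.0605 = -0.0015
f(0.0144, -0.0015) = 3*0.0144^2 + 4*(-0.0015)^2 = 0.0006


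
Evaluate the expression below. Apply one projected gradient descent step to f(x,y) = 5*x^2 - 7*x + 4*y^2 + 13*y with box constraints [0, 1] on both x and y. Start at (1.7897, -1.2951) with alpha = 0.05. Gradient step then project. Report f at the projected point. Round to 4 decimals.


Step 1: Compute gradient at (1.7897, -1.2951).
grad_x = 2*5*1.7897 - 7 = 10.897
grad_y = 2*4*-1.2951 + 13 = 2.6392
Step 2: Gradient step.
x_raw = 1.7897 - 0.05*10.897 = 1.2449
y_raw = -1.2951 - 0.05*2.6392 = -1.4271
Step 3: Project onto [0, 1].
x_proj = clip(1.2449) = 1.0
y_proj = clip(-1.4271) = 0.0
Step 4: Evaluate f.
f(1.0, 0.0) = -2.0


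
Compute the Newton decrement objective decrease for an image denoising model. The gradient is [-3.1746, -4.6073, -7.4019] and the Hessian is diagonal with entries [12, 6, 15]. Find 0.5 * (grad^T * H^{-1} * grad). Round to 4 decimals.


Step 1: H is diagonal, so H^(-1) * g = [-0.2646, -0.7679, -0.4935].
Step 2: g^T H^(-1) g = sum_i g_i^2 / H_ii
  = (-3.1746)^2/12 + (-4.6073)^2/6 + (-7.4019)^2/15
  = 0.8398 + 3.5379 + 3.6525 = 8.0303
Step 3: Objective decrease = 0.5 * g^T H^(-1) g = 4.0151


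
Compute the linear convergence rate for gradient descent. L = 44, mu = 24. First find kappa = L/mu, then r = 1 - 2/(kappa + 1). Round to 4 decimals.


Step 1: Compute the condition number.
kappa = L/mu = 44/24 = 1.8333
Step 2: Compute the convergence rate.
r = 1 - 2/(kappa + 1) = 1 - 2*mu/(L + mu) = (L - mu)/(L + mu) = 20/68 = 0.2941


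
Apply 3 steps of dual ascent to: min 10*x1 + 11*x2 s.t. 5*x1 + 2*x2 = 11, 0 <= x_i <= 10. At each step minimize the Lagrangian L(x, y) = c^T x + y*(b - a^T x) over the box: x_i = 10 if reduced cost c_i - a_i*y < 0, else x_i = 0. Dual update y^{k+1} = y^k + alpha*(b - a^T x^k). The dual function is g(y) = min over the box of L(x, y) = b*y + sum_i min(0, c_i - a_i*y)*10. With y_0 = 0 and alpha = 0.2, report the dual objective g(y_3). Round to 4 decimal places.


Dual ascent for LP: min 10*x1 + 11*x2, 5*x1 + 2*x2 = 11, 0 <= x_i <= 10
Step 1: y^k = 0.0, reduced costs: (10.0, 11.0)
  x^k = (0.0, 0.0), subgradient = b - a^T x = 11.0
  y^{k+1} = 0.0 + 0.2*11.0 = 2.2
Step 2: y^k = 2.2, reduced costs: (-1.0, 6.6)
  x^k = (10.0, 0.0), subgradient = b - a^T x = -39.0
  y^{k+1} = 2.2 + 0.2*-39.0 = -5.6
Step 3: y^k = -5.6, reduced costs: (38.0, 22.2)
  x^k = (0.0, 0.0), subgradient = b - a^T x = 11.0
  y^{k+1} = -5.6 + 0.2*11.0 = -3.4
Dual objective at y_3 = -3.4: reduced costs (27.0, 17.8), box minimizer x = (0.0, 0.0)
g(y_3) = b*y + (c1 - a1*y)*x1 + (c2 - a2*y)*x2 = 11*(-3.4) + 27.0*0.0 + 17.8*0.0 = -37.4 + 0.0 + 0.0 = -37.4


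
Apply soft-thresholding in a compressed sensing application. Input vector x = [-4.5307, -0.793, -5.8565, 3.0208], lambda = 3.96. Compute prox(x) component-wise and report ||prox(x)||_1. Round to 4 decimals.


Soft-thresholding with lambda = 3.96:
prox(-4.5307) = sign(-4.5307)*max(|-4.5307| - 3.96, 0) = -0.5707
prox(-0.793) = sign(-0.793)*max(|-0.793| - 3.96, 0) = 0.0
prox(-5.8565) = sign(-5.8565)*max(|-5.8565| - 3.96, 0) = -1.8965
prox(3.0208) = sign(3.0208)*max(|3.0208| - 3.96, 0) = 0.0
prox(x) = [-0.5707, 0.0, -1.8965, 0.0]
||prox(x)||_1 = 0.5707 + 0.0 + 1.8965 + 0.0 = 2.4672


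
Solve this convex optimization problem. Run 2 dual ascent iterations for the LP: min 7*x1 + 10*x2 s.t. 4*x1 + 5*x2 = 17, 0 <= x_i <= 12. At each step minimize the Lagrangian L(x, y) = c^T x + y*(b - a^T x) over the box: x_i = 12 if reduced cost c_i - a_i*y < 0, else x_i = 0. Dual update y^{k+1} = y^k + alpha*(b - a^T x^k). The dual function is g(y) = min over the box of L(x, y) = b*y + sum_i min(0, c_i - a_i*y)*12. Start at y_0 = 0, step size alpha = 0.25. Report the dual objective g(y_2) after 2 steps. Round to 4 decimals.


Dual ascent for LP: min 7*x1 + 10*x2, 4*x1 + 5*x2 = 17, 0 <= x_i <= 12
Step 1: y^k = 0.0, reduced costs: (7.0, 10.0)
  x^k = (0.0, 0.0), subgradient = b - a^T x = 17.0
  y^{k+1} = 0.0 + 0.25*17.0 = 4.25
Step 2: y^k = 4.25, reduced costs: (-10.0, -11.25)
  x^k = (12.0, 12.0), subgradient = b - a^T x = -91.0
  y^{k+1} = 4.25 + 0.25*-91.0 = -18.5
Dual objective at y_2 = -18.5: reduced costs (81.0, 102.5), box minimizer x = (0.0, 0.0)
g(y_2) = b*y + (c1 - a1*y)*x1 + (c2 - a2*y)*x2 = 17*(-18.5) + 81.0*0.0 + 102.5*0.0 = -314.5 + 0.0 + 0.0 = -314.5


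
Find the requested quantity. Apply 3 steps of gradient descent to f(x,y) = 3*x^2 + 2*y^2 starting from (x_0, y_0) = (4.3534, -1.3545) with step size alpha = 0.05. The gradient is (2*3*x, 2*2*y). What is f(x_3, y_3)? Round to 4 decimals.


Gradient descent on f(x,y) = 3*x^2 + 2*y^2.
Starting point: (4.3534, -1.3545), alpha = 0.05
Step 1: grad_x = 2*3*4.3534 = 26.1204, grad_y = 2*2*-1.3545 = -5.418
  x_1 = 4.3534 - 0.05*26.1204 = 3.0474
  y_1 = -1.3545 - 0.05*-5.418 = -1.0836
Step 2: grad_x = 2*3*3.0474 = 18.2843, grad_y = 2*2*-1.0836 = -4.3344
  x_2 = 3.0474 - 0.05*18.2843 = 2.1332
  y_2 = -1.0836 - 0.05*-4.3344 = -0.8669
Step 3: grad_x = 2*3*2.1332 = 12.799, grad_y = 2*2*-0.8669 = -3.4675
  x_3 = 2.1332 - 0.05*12.799 = 1.4932
  y_3 = -0.8669 - 0.05*-3.4675 = -0.6935
f(1.4932, -0.6935) = 3*1.4932^2 + 2*(-0.6935)^2 = 7.651


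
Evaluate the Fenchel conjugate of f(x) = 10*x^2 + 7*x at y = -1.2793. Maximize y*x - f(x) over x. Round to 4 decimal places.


f*(y) = sup_x {y*x - a*x^2 - b*x} = sup_x {(y-b)*x - a*x^2}
FOC: (y - b) - 2a*x = 0 => x* = (y - b)/(2a)
x* = (-1.2793 - 7)/(2*10) = -0.414
f*(-1.2793) = (y-b)^2/(4a) = (-1.2793 - 7)^2/(4*10)
= 68.5468/40 = 1.7137


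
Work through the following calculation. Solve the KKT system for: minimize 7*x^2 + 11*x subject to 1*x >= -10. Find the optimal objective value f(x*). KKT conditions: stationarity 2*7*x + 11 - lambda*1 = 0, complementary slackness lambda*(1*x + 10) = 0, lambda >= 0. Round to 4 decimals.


Step 1: Try lambda = 0 (constraint inactive).
Stationarity: 2*7*x + 11 = 0
x* = -11/(2*7) = -11/14 = -0.7857 (rounded; the exact value -11/14 is used below)
Check constraint: 1*-0.7857 = -0.7857 >= -10 -- satisfied.
Step 2: Compute optimal value.
f(x*) = 7*(-11/14)^2 + 11*(-11/14) = -4.3214


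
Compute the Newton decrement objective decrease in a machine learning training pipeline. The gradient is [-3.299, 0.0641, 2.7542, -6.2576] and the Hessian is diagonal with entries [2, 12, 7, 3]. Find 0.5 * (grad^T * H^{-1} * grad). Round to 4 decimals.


Step 1: H is diagonal, so H^(-1) * g = [-1.6495, 0.0053, 0.3935, -2.0859].
Step 2: g^T H^(-1) g = sum_i g_i^2 / H_ii
  = (-3.299)^2/2 + (0.0641)^2/12 + (2.7542)^2/7 + (-6.2576)^2/3
  = 5.4417 + 0.0003 + 1.0837 + 13.0525 = 19.5782
Step 3: Objective decrease = 0.5 * g^T H^(-1) g = 9.7891


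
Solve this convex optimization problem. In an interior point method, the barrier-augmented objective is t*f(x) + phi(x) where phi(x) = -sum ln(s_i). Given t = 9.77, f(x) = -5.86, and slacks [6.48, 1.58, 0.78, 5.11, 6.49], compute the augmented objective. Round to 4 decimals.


Step 1: Compute log-barrier.
ln values: [1.8687, 0.4574, -0.2485, 1.6312, 1.8703]
phi = -(1.8687 + 0.4574 - 0.2485 + 1.6312 + 1.8703) = -5.5791
Step 2: Compute augmented objective.
t*f(x) = 9.77*-5.86 = -57.2522
Total = -57.2522 - 5.5791 = -62.8313


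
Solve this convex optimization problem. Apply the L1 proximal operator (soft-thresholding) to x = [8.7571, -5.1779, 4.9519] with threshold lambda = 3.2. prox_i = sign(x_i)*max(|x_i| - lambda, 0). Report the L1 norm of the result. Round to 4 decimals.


Soft-thresholding with lambda = 3.2:
prox(8.7571) = sign(8.7571)*max(|8.7571| - 3.2, 0) = 5.5571
prox(-5.1779) = sign(-5.1779)*max(|-5.1779| - 3.2, 0) = -1.9779
prox(4.9519) = sign(4.9519)*max(|4.9519| - 3.2, 0) = 1.7519
prox(x) = [5.5571, -1.9779, 1.7519]
||prox(x)||_1 = 5.5571 + 1.9779 + 1.7519 = 9.2869


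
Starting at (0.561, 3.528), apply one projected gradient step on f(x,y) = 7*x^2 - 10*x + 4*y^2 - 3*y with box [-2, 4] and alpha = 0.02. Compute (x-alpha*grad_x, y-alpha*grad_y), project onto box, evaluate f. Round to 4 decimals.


Step 1: Compute gradient at (0.561, 3.528).
grad_x = 2*7*0.561 - 10 = -2.146
grad_y = 2*4*3.528 - 3 = 25.224
Step 2: Gradient step.
x_raw = 0.561 - 0.02*-2.146 = 0.6039
y_raw = 3.528 - 0.02*25.224 = 3.0235
Step 3: Project onto [-2, 4].
x_proj = clip(0.6039) = 0.6039
y_proj = clip(3.0235) = 3.0235
Step 4: Evaluate f.
f(0.6039, 3.0235) = 24.01


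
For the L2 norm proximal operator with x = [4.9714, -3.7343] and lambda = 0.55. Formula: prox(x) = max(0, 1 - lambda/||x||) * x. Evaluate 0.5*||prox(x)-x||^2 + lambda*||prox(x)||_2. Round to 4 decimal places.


Step 1: Compute ||x||.
||x|| = 6.2177
Step 2: Compute scaling factor.
scale = max(0, 1 - 0.55/6.2177) = 0.9115
Step 3: prox(x) = [4.5316, -3.404]
||prox(x)|| = 5.6677
Step 4: Proximal objective.
0.5*||prox-x||^2 = 0.1513
lambda*||prox|| = 3.1172
Total = 3.2685


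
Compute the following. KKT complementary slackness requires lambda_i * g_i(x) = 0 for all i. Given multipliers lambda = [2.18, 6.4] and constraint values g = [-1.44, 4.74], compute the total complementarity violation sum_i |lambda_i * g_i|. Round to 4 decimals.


KKT complementary slackness check:
lambda_1 * g_1 = 2.18 * -1.44 = -3.1392
lambda_2 * g_2 = 6.4 * 4.74 = 30.336
Total violation = 3.1392 + 30.336 = 33.4752


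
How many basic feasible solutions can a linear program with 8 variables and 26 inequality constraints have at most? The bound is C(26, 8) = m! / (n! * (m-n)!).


Each vertex corresponds to some choice of n active constraints out of m, so the number of vertices is at most C(m, n) = m! / (n!(m-n)!).
m = 26, n = 8
Numerator: 26 * 25 * 24 * 23 * 22 * 21 * 20 * 19
Denominator: 8! = 40320
C(26, 8) = 1562275


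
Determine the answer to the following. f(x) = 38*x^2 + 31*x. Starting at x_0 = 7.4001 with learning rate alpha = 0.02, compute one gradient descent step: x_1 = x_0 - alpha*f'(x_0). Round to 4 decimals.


We compute the gradient at x_0 and apply the update.
f'(x) = 76*x + 31
f'(7.4001) = 76*7.4001 + 31 = 593.4076
x_1 = 7.4001 - 0.02*593.4076 = -4.4681


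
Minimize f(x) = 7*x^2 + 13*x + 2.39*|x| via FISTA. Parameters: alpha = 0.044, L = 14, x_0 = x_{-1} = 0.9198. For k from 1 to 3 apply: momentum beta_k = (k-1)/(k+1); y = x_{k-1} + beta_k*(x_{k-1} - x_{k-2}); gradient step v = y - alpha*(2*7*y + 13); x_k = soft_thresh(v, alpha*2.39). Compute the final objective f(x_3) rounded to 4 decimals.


FISTA on f(x) = 7*x^2 + 13*x + 2.39*|x|
L = 14, alpha = 0.044
Iteration 1: beta = 0.0, y = 0.9198 + 0.0*(0.9198 - 0.9198) = 0.9198
  grad(y) = 25.8772, v = y - alpha*grad = -0.2188
  prox(v) = soft_thresh(-0.2188, 0.1052) = -0.1136
Iteration 2: beta = 0.3333, y = -0.1136 + 0.3333*(-0.1136 - 0.9198) = -0.4581
  grad(y) = 6.5864, v = y - alpha*grad = -0.7479
  prox(v) = soft_thresh(-0.7479, 0.1052) = -0.6428
Iteration 3: beta = 0.5, y = -0.6428 + 0.5*(-0.6428 + 0.1136) = -0.9073
  grad(y) = 0.2976, v = y - alpha*grad = -0.9204
  prox(v) = soft_thresh(-0.9204, 0.1052) = -0.8152
f(x_3) = 7*(-0.8152)^2 + 13*(-0.8152) + 2.39*|-0.8152| = -3.9974


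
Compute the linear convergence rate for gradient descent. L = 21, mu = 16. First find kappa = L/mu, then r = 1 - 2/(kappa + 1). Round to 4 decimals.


Step 1: Compute the condition number.
kappa = L/mu = 21/16 = 1.3125
Step 2: Compute the convergence rate.
r = 1 - 2/(kappa + 1) = 1 - 2*mu/(L + mu) = (L - mu)/(L + mu) = 5/37 = 0.1351


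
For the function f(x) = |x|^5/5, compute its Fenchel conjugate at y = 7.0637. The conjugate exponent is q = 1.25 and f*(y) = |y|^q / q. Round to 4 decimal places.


The conjugate exponent q satisfies 1/p + 1/q = 1.
p = 5, so q = 5/(5 - 1) = 1.25
|y|^q = 7.0637^1.25 = 11.5157
f*(7.0637) = 11.5157 / 1.25 = 9.2126


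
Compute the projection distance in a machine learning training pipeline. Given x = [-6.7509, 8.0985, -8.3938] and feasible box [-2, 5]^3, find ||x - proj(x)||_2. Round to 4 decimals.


Project each component onto [-2, 5].
clip(-6.7509) = -2.0, clip(8.0985) = 5.0, clip(-8.3938) = -2.0
Projection = [-2.0, 5.0, -2.0]
Squared diffs: [22.5711, 9.6007, 40.8807]
Distance = sqrt(73.0525) = 8.5471


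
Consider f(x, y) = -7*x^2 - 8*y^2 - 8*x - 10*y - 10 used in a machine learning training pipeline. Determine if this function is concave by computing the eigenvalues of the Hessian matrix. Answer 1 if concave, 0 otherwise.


The Hessian of f(x,y) = -7*x^2 - 8*y^2 - 8*x - 10*y - 10 is:
H = [[-14, 0], [0, -16]]
Trace = -14 - 16 = -30
Determinant = -14*-16 - (0)^2 = 224
Discriminant = (-30)^2 - 4*224 = 4.0
Eigenvalues: lambda_1 = -16.0, lambda_2 = -14.0
The function is concave.

1


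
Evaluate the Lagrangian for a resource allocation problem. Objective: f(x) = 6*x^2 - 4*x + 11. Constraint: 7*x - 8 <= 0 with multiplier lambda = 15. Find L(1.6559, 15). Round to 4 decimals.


Step 1: Evaluate f(x).
f(1.6559) = 6*1.6559^2 - 4*1.6559 + 11 = 20.8284
Step 2: Evaluate g(x).
g(1.6559) = 7*1.6559 - 8 = 3.5913
Step 3: Compute Lagrangian.
L = 20.8284 + 15*3.5913 = 74.6979


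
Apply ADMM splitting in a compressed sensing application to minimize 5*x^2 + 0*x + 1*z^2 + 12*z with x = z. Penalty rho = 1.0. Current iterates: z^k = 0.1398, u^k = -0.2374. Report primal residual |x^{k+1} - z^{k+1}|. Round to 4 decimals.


ADMM iteration with rho = 1.0, z^k = 0.1398, u^k = -0.2374
Step 1: x-update.
Minimize 5*x^2 + 0*x + (1.0/2)*(x - 0.1398 - 0.2374)^2
FOC: (2*5 + 1.0)*x = 0 + 1.0*(0.1398 + 0.2374)
x^{k+1} = 0.0343
Step 2: z-update.
Minimize 1*z^2 + 12*z + (1.0/2)*(0.0343 - z - 0.2374)^2
FOC: (2*1 + 1.0)*z = -12 + 1.0*(0.0343 - 0.2374)
z^{k+1} = -4.0677
Step 3: u-update.
u^{k+1} = -0.2374 + 0.0343 + 4.0677 = 3.8646
Step 4: Primal residual = |0.0343 + 4.0677| = 4.102


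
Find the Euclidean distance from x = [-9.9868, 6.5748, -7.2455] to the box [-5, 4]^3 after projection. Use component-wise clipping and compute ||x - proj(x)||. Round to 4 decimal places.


Project each component onto [-5, 4].
clip(-9.9868) = -5.0, clip(6.5748) = 4.0, clip(-7.2455) = -5.0
Projection = [-5.0, 4.0, -5.0]
Squared diffs: [24.8682, 6.6296, 5.0423]
Distance = sqrt(36.5401) = 6.0448


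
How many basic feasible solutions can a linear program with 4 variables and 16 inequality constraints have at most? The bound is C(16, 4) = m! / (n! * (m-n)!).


Each vertex corresponds to some choice of n active constraints out of m, so the number of vertices is at most C(m, n) = m! / (n!(m-n)!).
m = 16, n = 4
Numerator: 16 * 15 * 14 * 13
Denominator: 4! = 24
C(16, 4) = 1820


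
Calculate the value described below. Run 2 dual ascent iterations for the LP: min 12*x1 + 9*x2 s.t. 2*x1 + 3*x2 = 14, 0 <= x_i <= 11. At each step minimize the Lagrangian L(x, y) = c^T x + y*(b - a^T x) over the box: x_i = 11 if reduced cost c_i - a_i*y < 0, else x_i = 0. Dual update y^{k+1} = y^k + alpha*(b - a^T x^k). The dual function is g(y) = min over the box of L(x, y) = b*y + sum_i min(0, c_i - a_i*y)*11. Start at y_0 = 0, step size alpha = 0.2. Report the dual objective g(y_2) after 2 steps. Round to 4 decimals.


Dual ascent for LP: min 12*x1 + 9*x2, 2*x1 + 3*x2 = 14, 0 <= x_i <= 11
Step 1: y^k = 0.0, reduced costs: (12.0, 9.0)
  x^k = (0.0, 0.0), subgradient = b - a^T x = 14.0
  y^{k+1} = 0.0 + 0.2*14.0 = 2.8
Step 2: y^k = 2.8, reduced costs: (6.4, 0.6)
  x^k = (0.0, 0.0), subgradient = b - a^T x = 14.0
  y^{k+1} = 2.8 + 0.2*14.0 = 5.6
Dual objective at y_2 = 5.6: reduced costs (0.8, -7.8), box minimizer x = (0.0, 11.0)
g(y_2) = b*y + (c1 - a1*y)*x1 + (c2 - a2*y)*x2 = 14*5.6 + 0.8*0.0 + (-7.8)*11.0 = 78.4 + 0.0 - 85.8 = -7.4


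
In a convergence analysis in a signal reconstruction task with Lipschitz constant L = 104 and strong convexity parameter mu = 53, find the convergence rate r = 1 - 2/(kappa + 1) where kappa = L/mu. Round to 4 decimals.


Step 1: Compute the condition number.
kappa = L/mu = 104/53 = 1.9623
Step 2: Compute the convergence rate.
r = 1 - 2/(kappa + 1) = 1 - 2*mu/(L + mu) = (L - mu)/(L + mu) = 51/157 = 0.3248


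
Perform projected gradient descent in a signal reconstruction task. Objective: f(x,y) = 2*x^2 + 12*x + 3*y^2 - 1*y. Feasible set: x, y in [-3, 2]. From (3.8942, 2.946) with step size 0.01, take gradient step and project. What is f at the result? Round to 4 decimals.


Step 1: Compute gradient at (3.8942, 2.946).
grad_x = 2*2*3.8942 + 12 = 27.5768
grad_y = 2*3*2.946 - 1 = 16.676
Step 2: Gradient step.
x_raw = 3.8942 - 0.01*27.5768 = 3.6184
y_raw = 2.946 - 0.01*16.676 = 2.7792
Step 3: Project onto [-3, 2].
x_proj = clip(3.6184) = 2.0
y_proj = clip(2.7792) = 2.0
Step 4: Evaluate f.
f(2.0, 2.0) = 42.0


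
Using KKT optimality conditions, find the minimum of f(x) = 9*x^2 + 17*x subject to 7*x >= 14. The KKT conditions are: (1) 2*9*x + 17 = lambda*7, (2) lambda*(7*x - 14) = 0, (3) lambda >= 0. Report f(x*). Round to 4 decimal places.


Step 1: Try lambda = 0 (constraint inactive).
x_unc = -17/(2*9) = -0.9444
Check: 7*-0.9444 = -6.6108 < 14 -- violated!
Step 2: Constraint must be active: 7*x = 14
x* = 14/7 = 2.0
lambda = (2*9*2.0 + 17)/7 = 7.5714
Step 3: Compute optimal value.
f(x*) = 9*2.0^2 + 17*2.0 = 70.0


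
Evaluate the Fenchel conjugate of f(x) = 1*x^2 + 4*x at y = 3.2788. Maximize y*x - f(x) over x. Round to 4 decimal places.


f*(y) = sup_x {y*x - a*x^2 - b*x} = sup_x {(y-b)*x - a*x^2}
FOC: (y - b) - 2a*x = 0 => x* = (y - b)/(2a)
x* = (3.2788 - 4)/(2*1) = -0.3606
f*(3.2788) = (y-b)^2/(4a) = (3.2788 - 4)^2/(4*1)
= 0.5201/4 = 0.13


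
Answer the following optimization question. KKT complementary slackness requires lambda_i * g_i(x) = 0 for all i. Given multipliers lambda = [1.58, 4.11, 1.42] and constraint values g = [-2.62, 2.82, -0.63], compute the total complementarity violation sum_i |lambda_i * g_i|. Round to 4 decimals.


KKT complementary slackness check:
lambda_1 * g_1 = 1.58 * -2.62 = -4.1396
lambda_2 * g_2 = 4.11 * 2.82 = 11.5902
lambda_3 * g_3 = 1.42 * -0.63 = -0.8946
Total violation = 4.1396 + 11.5902 + 0.8946 = 16.6244


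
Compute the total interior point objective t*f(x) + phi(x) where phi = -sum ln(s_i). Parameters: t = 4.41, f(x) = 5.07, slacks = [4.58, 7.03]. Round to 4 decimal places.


Step 1: Compute log-barrier.
ln values: [1.5217, 1.9502]
phi = -(1.5217 + 1.9502) = -3.4719
Step 2: Compute augmented objective.
t*f(x) = 4.41*5.07 = 22.3587
Total = 22.3587 - 3.4719 = 18.8868


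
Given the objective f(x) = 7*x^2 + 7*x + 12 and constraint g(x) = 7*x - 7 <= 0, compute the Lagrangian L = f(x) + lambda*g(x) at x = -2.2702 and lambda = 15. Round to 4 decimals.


Step 1: Evaluate f(x).
f(-2.2702) = 7*(-2.2702)^2 + 7*(-2.2702) + 12 = 32.1853
Step 2: Evaluate g(x).
g(-2.2702) = 7*-2.2702 - 7 = -22.8914
Step 3: Compute Lagrangian.
L = 32.1853 + 15*-22.8914 = -311.1857


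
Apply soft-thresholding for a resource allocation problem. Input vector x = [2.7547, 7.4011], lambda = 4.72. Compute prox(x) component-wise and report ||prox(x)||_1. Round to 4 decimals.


Soft-thresholding with lambda = 4.72:
prox(2.7547) = sign(2.7547)*max(|2.7547| - 4.72, 0) = 0.0
prox(7.4011) = sign(7.4011)*max(|7.4011| - 4.72, 0) = 2.6811
prox(x) = [0.0, 2.6811]
||prox(x)||_1 = 0.0 + 2.6811 = 2.6811
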